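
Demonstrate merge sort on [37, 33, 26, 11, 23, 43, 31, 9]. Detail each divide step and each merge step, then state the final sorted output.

Merge sort trace:

Split: [37, 33, 26, 11, 23, 43, 31, 9] -> [37, 33, 26, 11] and [23, 43, 31, 9]
  Split: [37, 33, 26, 11] -> [37, 33] and [26, 11]
    Split: [37, 33] -> [37] and [33]
    Merge: [37] + [33] -> [33, 37]
    Split: [26, 11] -> [26] and [11]
    Merge: [26] + [11] -> [11, 26]
  Merge: [33, 37] + [11, 26] -> [11, 26, 33, 37]
  Split: [23, 43, 31, 9] -> [23, 43] and [31, 9]
    Split: [23, 43] -> [23] and [43]
    Merge: [23] + [43] -> [23, 43]
    Split: [31, 9] -> [31] and [9]
    Merge: [31] + [9] -> [9, 31]
  Merge: [23, 43] + [9, 31] -> [9, 23, 31, 43]
Merge: [11, 26, 33, 37] + [9, 23, 31, 43] -> [9, 11, 23, 26, 31, 33, 37, 43]

Final sorted array: [9, 11, 23, 26, 31, 33, 37, 43]

The merge sort proceeds by recursively splitting the array and merging sorted halves.
After all merges, the sorted array is [9, 11, 23, 26, 31, 33, 37, 43].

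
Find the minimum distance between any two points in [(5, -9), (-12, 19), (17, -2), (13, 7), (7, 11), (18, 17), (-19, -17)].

Computing all pairwise distances among 7 points:

d((5, -9), (-12, 19)) = 32.7567
d((5, -9), (17, -2)) = 13.8924
d((5, -9), (13, 7)) = 17.8885
d((5, -9), (7, 11)) = 20.0998
d((5, -9), (18, 17)) = 29.0689
d((5, -9), (-19, -17)) = 25.2982
d((-12, 19), (17, -2)) = 35.805
d((-12, 19), (13, 7)) = 27.7308
d((-12, 19), (7, 11)) = 20.6155
d((-12, 19), (18, 17)) = 30.0666
d((-12, 19), (-19, -17)) = 36.6742
d((17, -2), (13, 7)) = 9.8489
d((17, -2), (7, 11)) = 16.4012
d((17, -2), (18, 17)) = 19.0263
d((17, -2), (-19, -17)) = 39.0
d((13, 7), (7, 11)) = 7.2111 <-- minimum
d((13, 7), (18, 17)) = 11.1803
d((13, 7), (-19, -17)) = 40.0
d((7, 11), (18, 17)) = 12.53
d((7, 11), (-19, -17)) = 38.2099
d((18, 17), (-19, -17)) = 50.2494

Closest pair: (13, 7) and (7, 11) with distance 7.2111

The closest pair is (13, 7) and (7, 11) with Euclidean distance 7.2111. For 7 points, brute-force pairwise comparison is shown above. For large n, the divide-and-conquer algorithm (sort by x, recurse on halves, check the dividing strip) achieves O(n log n).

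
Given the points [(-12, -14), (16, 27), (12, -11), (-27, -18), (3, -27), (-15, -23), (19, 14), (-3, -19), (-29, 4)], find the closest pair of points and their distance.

Computing all pairwise distances among 9 points:

d((-12, -14), (16, 27)) = 49.6488
d((-12, -14), (12, -11)) = 24.1868
d((-12, -14), (-27, -18)) = 15.5242
d((-12, -14), (3, -27)) = 19.8494
d((-12, -14), (-15, -23)) = 9.4868 <-- minimum
d((-12, -14), (19, 14)) = 41.7732
d((-12, -14), (-3, -19)) = 10.2956
d((-12, -14), (-29, 4)) = 24.7588
d((16, 27), (12, -11)) = 38.2099
d((16, 27), (-27, -18)) = 62.2415
d((16, 27), (3, -27)) = 55.5428
d((16, 27), (-15, -23)) = 58.8303
d((16, 27), (19, 14)) = 13.3417
d((16, 27), (-3, -19)) = 49.7695
d((16, 27), (-29, 4)) = 50.5371
d((12, -11), (-27, -18)) = 39.6232
d((12, -11), (3, -27)) = 18.3576
d((12, -11), (-15, -23)) = 29.5466
d((12, -11), (19, 14)) = 25.9615
d((12, -11), (-3, -19)) = 17.0
d((12, -11), (-29, 4)) = 43.6578
d((-27, -18), (3, -27)) = 31.3209
d((-27, -18), (-15, -23)) = 13.0
d((-27, -18), (19, 14)) = 56.0357
d((-27, -18), (-3, -19)) = 24.0208
d((-27, -18), (-29, 4)) = 22.0907
d((3, -27), (-15, -23)) = 18.4391
d((3, -27), (19, 14)) = 44.0114
d((3, -27), (-3, -19)) = 10.0
d((3, -27), (-29, 4)) = 44.5533
d((-15, -23), (19, 14)) = 50.2494
d((-15, -23), (-3, -19)) = 12.6491
d((-15, -23), (-29, 4)) = 30.4138
d((19, 14), (-3, -19)) = 39.6611
d((19, 14), (-29, 4)) = 49.0306
d((-3, -19), (-29, 4)) = 34.7131

Closest pair: (-12, -14) and (-15, -23) with distance 9.4868

The closest pair is (-12, -14) and (-15, -23) with Euclidean distance 9.4868. For 9 points, brute-force pairwise comparison is shown above. For large n, the divide-and-conquer algorithm (sort by x, recurse on halves, check the dividing strip) achieves O(n log n).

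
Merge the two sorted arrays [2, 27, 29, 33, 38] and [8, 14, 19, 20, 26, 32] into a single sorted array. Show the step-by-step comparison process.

Merging process:

Compare 2 vs 8: take 2 from left. Merged: [2]
Compare 27 vs 8: take 8 from right. Merged: [2, 8]
Compare 27 vs 14: take 14 from right. Merged: [2, 8, 14]
Compare 27 vs 19: take 19 from right. Merged: [2, 8, 14, 19]
Compare 27 vs 20: take 20 from right. Merged: [2, 8, 14, 19, 20]
Compare 27 vs 26: take 26 from right. Merged: [2, 8, 14, 19, 20, 26]
Compare 27 vs 32: take 27 from left. Merged: [2, 8, 14, 19, 20, 26, 27]
Compare 29 vs 32: take 29 from left. Merged: [2, 8, 14, 19, 20, 26, 27, 29]
Compare 33 vs 32: take 32 from right. Merged: [2, 8, 14, 19, 20, 26, 27, 29, 32]
Append remaining from left: [33, 38]. Merged: [2, 8, 14, 19, 20, 26, 27, 29, 32, 33, 38]

Final merged array: [2, 8, 14, 19, 20, 26, 27, 29, 32, 33, 38]
Total comparisons: 9

The merged array is [2, 8, 14, 19, 20, 26, 27, 29, 32, 33, 38], requiring 9 comparisons. The merge step runs in O(n) time where n is the total number of elements.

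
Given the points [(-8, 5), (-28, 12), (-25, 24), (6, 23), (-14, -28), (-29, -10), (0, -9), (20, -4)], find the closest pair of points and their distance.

Computing all pairwise distances among 8 points:

d((-8, 5), (-28, 12)) = 21.1896
d((-8, 5), (-25, 24)) = 25.4951
d((-8, 5), (6, 23)) = 22.8035
d((-8, 5), (-14, -28)) = 33.541
d((-8, 5), (-29, -10)) = 25.807
d((-8, 5), (0, -9)) = 16.1245
d((-8, 5), (20, -4)) = 29.4109
d((-28, 12), (-25, 24)) = 12.3693 <-- minimum
d((-28, 12), (6, 23)) = 35.7351
d((-28, 12), (-14, -28)) = 42.3792
d((-28, 12), (-29, -10)) = 22.0227
d((-28, 12), (0, -9)) = 35.0
d((-28, 12), (20, -4)) = 50.5964
d((-25, 24), (6, 23)) = 31.0161
d((-25, 24), (-14, -28)) = 53.1507
d((-25, 24), (-29, -10)) = 34.2345
d((-25, 24), (0, -9)) = 41.4005
d((-25, 24), (20, -4)) = 53.0
d((6, 23), (-14, -28)) = 54.7814
d((6, 23), (-29, -10)) = 48.1041
d((6, 23), (0, -9)) = 32.5576
d((6, 23), (20, -4)) = 30.4138
d((-14, -28), (-29, -10)) = 23.4307
d((-14, -28), (0, -9)) = 23.6008
d((-14, -28), (20, -4)) = 41.6173
d((-29, -10), (0, -9)) = 29.0172
d((-29, -10), (20, -4)) = 49.366
d((0, -9), (20, -4)) = 20.6155

Closest pair: (-28, 12) and (-25, 24) with distance 12.3693

The closest pair is (-28, 12) and (-25, 24) with Euclidean distance 12.3693. For 8 points, brute-force pairwise comparison is shown above. For large n, the divide-and-conquer algorithm (sort by x, recurse on halves, check the dividing strip) achieves O(n log n).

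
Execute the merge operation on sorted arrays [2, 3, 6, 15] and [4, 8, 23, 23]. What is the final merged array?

Merging process:

Compare 2 vs 4: take 2 from left. Merged: [2]
Compare 3 vs 4: take 3 from left. Merged: [2, 3]
Compare 6 vs 4: take 4 from right. Merged: [2, 3, 4]
Compare 6 vs 8: take 6 from left. Merged: [2, 3, 4, 6]
Compare 15 vs 8: take 8 from right. Merged: [2, 3, 4, 6, 8]
Compare 15 vs 23: take 15 from left. Merged: [2, 3, 4, 6, 8, 15]
Append remaining from right: [23, 23]. Merged: [2, 3, 4, 6, 8, 15, 23, 23]

Final merged array: [2, 3, 4, 6, 8, 15, 23, 23]
Total comparisons: 6

The merged array is [2, 3, 4, 6, 8, 15, 23, 23], requiring 6 comparisons. The merge step runs in O(n) time where n is the total number of elements.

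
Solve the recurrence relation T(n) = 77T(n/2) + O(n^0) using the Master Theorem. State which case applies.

Master Theorem for T(n) = 77T(n/2) + O(n^0):

a = 77, b = 2, c = 0
log_b(a) = log_2(77) = 6.2668

Case 1: c = 0 < log_2(77) = 6.2668
T(n) = O(n^(log_2 77))

For T(n) = 77T(n/2) + O(n^0): log_2(77) = 6.2668. This is Case 1 of the Master Theorem (c < log_b(a), work dominated by leaves), giving O(n^(log_2 77)).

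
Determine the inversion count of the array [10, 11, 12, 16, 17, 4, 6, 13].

Finding inversions in [10, 11, 12, 16, 17, 4, 6, 13]:

(0, 5): arr[0]=10 > arr[5]=4
(0, 6): arr[0]=10 > arr[6]=6
(1, 5): arr[1]=11 > arr[5]=4
(1, 6): arr[1]=11 > arr[6]=6
(2, 5): arr[2]=12 > arr[5]=4
(2, 6): arr[2]=12 > arr[6]=6
(3, 5): arr[3]=16 > arr[5]=4
(3, 6): arr[3]=16 > arr[6]=6
(3, 7): arr[3]=16 > arr[7]=13
(4, 5): arr[4]=17 > arr[5]=4
(4, 6): arr[4]=17 > arr[6]=6
(4, 7): arr[4]=17 > arr[7]=13

Total inversions: 12

The array has 12 inversion(s): (0,5), (0,6), (1,5), (1,6), (2,5), (2,6), (3,5), (3,6), (3,7), (4,5), (4,6), (4,7). Each pair (i,j) satisfies i < j and arr[i] > arr[j].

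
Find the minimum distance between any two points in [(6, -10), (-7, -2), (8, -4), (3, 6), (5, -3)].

Computing all pairwise distances among 5 points:

d((6, -10), (-7, -2)) = 15.2643
d((6, -10), (8, -4)) = 6.3246
d((6, -10), (3, 6)) = 16.2788
d((6, -10), (5, -3)) = 7.0711
d((-7, -2), (8, -4)) = 15.1327
d((-7, -2), (3, 6)) = 12.8062
d((-7, -2), (5, -3)) = 12.0416
d((8, -4), (3, 6)) = 11.1803
d((8, -4), (5, -3)) = 3.1623 <-- minimum
d((3, 6), (5, -3)) = 9.2195

Closest pair: (8, -4) and (5, -3) with distance 3.1623

The closest pair is (8, -4) and (5, -3) with Euclidean distance 3.1623. For 5 points, brute-force pairwise comparison is shown above. For large n, the divide-and-conquer algorithm (sort by x, recurse on halves, check the dividing strip) achieves O(n log n).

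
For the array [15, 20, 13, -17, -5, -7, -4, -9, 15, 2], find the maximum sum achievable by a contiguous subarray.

Using Kadane's algorithm on [15, 20, 13, -17, -5, -7, -4, -9, 15, 2]:

Scanning through the array:
Position 1 (value 20): max_ending_here = 35, max_so_far = 35
Position 2 (value 13): max_ending_here = 48, max_so_far = 48
Position 3 (value -17): max_ending_here = 31, max_so_far = 48
Position 4 (value -5): max_ending_here = 26, max_so_far = 48
Position 5 (value -7): max_ending_here = 19, max_so_far = 48
Position 6 (value -4): max_ending_here = 15, max_so_far = 48
Position 7 (value -9): max_ending_here = 6, max_so_far = 48
Position 8 (value 15): max_ending_here = 21, max_so_far = 48
Position 9 (value 2): max_ending_here = 23, max_so_far = 48

Maximum subarray: [15, 20, 13]
Maximum sum: 48

The maximum subarray is [15, 20, 13] with sum 48. This subarray runs from index 0 to index 2.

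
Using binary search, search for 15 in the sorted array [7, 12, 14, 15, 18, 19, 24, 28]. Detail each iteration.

Binary search for 15 in [7, 12, 14, 15, 18, 19, 24, 28]:

lo=0, hi=7, mid=3, arr[mid]=15 -> Found target at index 3!

Binary search finds 15 at index 3 after 1 comparisons. The search repeatedly halves the search space by comparing with the middle element.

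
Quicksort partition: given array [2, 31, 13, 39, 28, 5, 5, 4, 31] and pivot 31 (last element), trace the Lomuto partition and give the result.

Lomuto partition with pivot = 31:

Initial array: [2, 31, 13, 39, 28, 5, 5, 4, 31]

arr[0]=2 <= 31: swap with position 0, array becomes [2, 31, 13, 39, 28, 5, 5, 4, 31]
arr[1]=31 <= 31: swap with position 1, array becomes [2, 31, 13, 39, 28, 5, 5, 4, 31]
arr[2]=13 <= 31: swap with position 2, array becomes [2, 31, 13, 39, 28, 5, 5, 4, 31]
arr[3]=39 > 31: no swap
arr[4]=28 <= 31: swap with position 3, array becomes [2, 31, 13, 28, 39, 5, 5, 4, 31]
arr[5]=5 <= 31: swap with position 4, array becomes [2, 31, 13, 28, 5, 39, 5, 4, 31]
arr[6]=5 <= 31: swap with position 5, array becomes [2, 31, 13, 28, 5, 5, 39, 4, 31]
arr[7]=4 <= 31: swap with position 6, array becomes [2, 31, 13, 28, 5, 5, 4, 39, 31]

Place pivot at position 7: [2, 31, 13, 28, 5, 5, 4, 31, 39]
Pivot position: 7

After partitioning with pivot 31, the array becomes [2, 31, 13, 28, 5, 5, 4, 31, 39]. The pivot is placed at index 7. All elements to the left of the pivot are <= 31, and all elements to the right are > 31.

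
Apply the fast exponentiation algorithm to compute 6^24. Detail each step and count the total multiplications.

Computing 6^24 by squaring (build up from 6^1; each line after the first costs one multiplication):

6^1 = 6
6^2 = (6^1)^2 = 6^2 = 36
6^3 = 6 * 6^2 = 6 * 36 = 216
6^6 = (6^3)^2 = 216^2 = 46656
6^12 = (6^6)^2 = 46656^2 = 2176782336
6^24 = (6^12)^2 = 2176782336^2 = 4738381338321616896

Result: 4738381338321616896
Multiplications needed: 5 (5 lines after 6^1)

6^24 = 4738381338321616896. Using exponentiation by squaring, this requires 5 multiplications. The key idea: if the exponent is even, square the half-power; if odd, multiply by the base once.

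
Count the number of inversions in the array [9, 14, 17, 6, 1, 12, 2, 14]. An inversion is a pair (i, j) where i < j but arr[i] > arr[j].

Finding inversions in [9, 14, 17, 6, 1, 12, 2, 14]:

(0, 3): arr[0]=9 > arr[3]=6
(0, 4): arr[0]=9 > arr[4]=1
(0, 6): arr[0]=9 > arr[6]=2
(1, 3): arr[1]=14 > arr[3]=6
(1, 4): arr[1]=14 > arr[4]=1
(1, 5): arr[1]=14 > arr[5]=12
(1, 6): arr[1]=14 > arr[6]=2
(2, 3): arr[2]=17 > arr[3]=6
(2, 4): arr[2]=17 > arr[4]=1
(2, 5): arr[2]=17 > arr[5]=12
(2, 6): arr[2]=17 > arr[6]=2
(2, 7): arr[2]=17 > arr[7]=14
(3, 4): arr[3]=6 > arr[4]=1
(3, 6): arr[3]=6 > arr[6]=2
(5, 6): arr[5]=12 > arr[6]=2

Total inversions: 15

The array has 15 inversion(s): (0,3), (0,4), (0,6), (1,3), (1,4), (1,5), (1,6), (2,3), (2,4), (2,5), (2,6), (2,7), (3,4), (3,6), (5,6). Each pair (i,j) satisfies i < j and arr[i] > arr[j].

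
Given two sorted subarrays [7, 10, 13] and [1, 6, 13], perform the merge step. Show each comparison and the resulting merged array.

Merging process:

Compare 7 vs 1: take 1 from right. Merged: [1]
Compare 7 vs 6: take 6 from right. Merged: [1, 6]
Compare 7 vs 13: take 7 from left. Merged: [1, 6, 7]
Compare 10 vs 13: take 10 from left. Merged: [1, 6, 7, 10]
Compare 13 vs 13: take 13 from left. Merged: [1, 6, 7, 10, 13]
Append remaining from right: [13]. Merged: [1, 6, 7, 10, 13, 13]

Final merged array: [1, 6, 7, 10, 13, 13]
Total comparisons: 5

The merged array is [1, 6, 7, 10, 13, 13], requiring 5 comparisons. The merge step runs in O(n) time where n is the total number of elements.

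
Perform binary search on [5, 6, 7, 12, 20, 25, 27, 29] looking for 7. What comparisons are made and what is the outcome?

Binary search for 7 in [5, 6, 7, 12, 20, 25, 27, 29]:

lo=0, hi=7, mid=3, arr[mid]=12 -> 12 > 7, search left half
lo=0, hi=2, mid=1, arr[mid]=6 -> 6 < 7, search right half
lo=2, hi=2, mid=2, arr[mid]=7 -> Found target at index 2!

Binary search finds 7 at index 2 after 3 comparisons. The search repeatedly halves the search space by comparing with the middle element.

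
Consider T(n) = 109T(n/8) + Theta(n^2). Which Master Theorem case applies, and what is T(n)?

Master Theorem for T(n) = 109T(n/8) + O(n^2):

a = 109, b = 8, c = 2
log_b(a) = log_8(109) = 2.2561

Case 1: c = 2 < log_8(109) = 2.2561
T(n) = O(n^(log_8 109))

For T(n) = 109T(n/8) + O(n^2): log_8(109) = 2.2561. This is Case 1 of the Master Theorem (c < log_b(a), work dominated by leaves), giving O(n^(log_8 109)).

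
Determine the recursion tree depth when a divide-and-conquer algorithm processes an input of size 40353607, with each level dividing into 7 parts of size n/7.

For divide and conquer with division factor 7:

Problem sizes at each level:
Level 0: 40353607
Level 1: 5764801
Level 2: 823543
Level 3: 117649
Level 4: 16807
Level 5: 2401
Level 6: 343
Level 7: 49
Level 8: 7
Level 9: 1

The root is level 0 and the size-1 base case is level 9 (the tree spans levels 0 through 9, i.e. 10 levels counting the root), so the depth is the number of divisions: log_7(40353607) = 9

The recursion tree depth is log_7(40353607) = 9. At each level, the problem size is divided by 7, so it takes 9 divisions to reduce to a base case of size 1. The algorithm makes 7 recursive calls at each level.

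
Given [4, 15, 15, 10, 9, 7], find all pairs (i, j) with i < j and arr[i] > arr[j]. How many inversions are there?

Finding inversions in [4, 15, 15, 10, 9, 7]:

(1, 3): arr[1]=15 > arr[3]=10
(1, 4): arr[1]=15 > arr[4]=9
(1, 5): arr[1]=15 > arr[5]=7
(2, 3): arr[2]=15 > arr[3]=10
(2, 4): arr[2]=15 > arr[4]=9
(2, 5): arr[2]=15 > arr[5]=7
(3, 4): arr[3]=10 > arr[4]=9
(3, 5): arr[3]=10 > arr[5]=7
(4, 5): arr[4]=9 > arr[5]=7

Total inversions: 9

The array has 9 inversion(s): (1,3), (1,4), (1,5), (2,3), (2,4), (2,5), (3,4), (3,5), (4,5). Each pair (i,j) satisfies i < j and arr[i] > arr[j].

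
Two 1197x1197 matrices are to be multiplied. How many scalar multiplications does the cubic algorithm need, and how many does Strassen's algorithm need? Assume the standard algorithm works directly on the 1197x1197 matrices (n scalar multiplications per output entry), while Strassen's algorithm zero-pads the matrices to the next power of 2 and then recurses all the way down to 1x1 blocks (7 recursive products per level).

Matrix multiplication for 1197x1197 matrices:

Strassen's algorithm requires power-of-2 dimensions. Pad 1197x1197 to 2048x2048 (next power of 2).

Standard algorithm: 1197^3 = 1715072373 multiplications
Strassen's algorithm: 7^(log2(2048)) = 7^11 = 1977326743 multiplications
Difference: 1715072373 - 1977326743 = -262254370 (Strassen uses MORE here due to padding overhead — for small or just-over-power-of-2 n, padding can outweigh the per-level savings)

Standard: 1715072373 multiplications (1197^3). Strassen: 1977326743 multiplications (7^11, after padding to 2048x2048). Strassen reduces 8 recursive multiplications to 7 at each level.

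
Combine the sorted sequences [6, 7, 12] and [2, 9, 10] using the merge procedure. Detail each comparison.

Merging process:

Compare 6 vs 2: take 2 from right. Merged: [2]
Compare 6 vs 9: take 6 from left. Merged: [2, 6]
Compare 7 vs 9: take 7 from left. Merged: [2, 6, 7]
Compare 12 vs 9: take 9 from right. Merged: [2, 6, 7, 9]
Compare 12 vs 10: take 10 from right. Merged: [2, 6, 7, 9, 10]
Append remaining from left: [12]. Merged: [2, 6, 7, 9, 10, 12]

Final merged array: [2, 6, 7, 9, 10, 12]
Total comparisons: 5

The merged array is [2, 6, 7, 9, 10, 12], requiring 5 comparisons. The merge step runs in O(n) time where n is the total number of elements.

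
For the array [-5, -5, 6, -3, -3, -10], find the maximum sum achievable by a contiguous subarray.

Using Kadane's algorithm on [-5, -5, 6, -3, -3, -10]:

Scanning through the array:
Position 1 (value -5): max_ending_here = -5, max_so_far = -5
Position 2 (value 6): max_ending_here = 6, max_so_far = 6
Position 3 (value -3): max_ending_here = 3, max_so_far = 6
Position 4 (value -3): max_ending_here = 0, max_so_far = 6
Position 5 (value -10): max_ending_here = -10, max_so_far = 6

Maximum subarray: [6]
Maximum sum: 6

The maximum subarray is [6] with sum 6. This subarray runs from index 2 to index 2.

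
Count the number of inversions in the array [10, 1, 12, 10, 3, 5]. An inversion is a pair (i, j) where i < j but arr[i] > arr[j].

Finding inversions in [10, 1, 12, 10, 3, 5]:

(0, 1): arr[0]=10 > arr[1]=1
(0, 4): arr[0]=10 > arr[4]=3
(0, 5): arr[0]=10 > arr[5]=5
(2, 3): arr[2]=12 > arr[3]=10
(2, 4): arr[2]=12 > arr[4]=3
(2, 5): arr[2]=12 > arr[5]=5
(3, 4): arr[3]=10 > arr[4]=3
(3, 5): arr[3]=10 > arr[5]=5

Total inversions: 8

The array has 8 inversion(s): (0,1), (0,4), (0,5), (2,3), (2,4), (2,5), (3,4), (3,5). Each pair (i,j) satisfies i < j and arr[i] > arr[j].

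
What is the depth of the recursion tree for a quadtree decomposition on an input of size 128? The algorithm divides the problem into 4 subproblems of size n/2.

For divide and conquer with division factor 2:

Problem sizes at each level:
Level 0: 128
Level 1: 64
Level 2: 32
Level 3: 16
Level 4: 8
Level 5: 4
Level 6: 2
Level 7: 1

The root is level 0 and the size-1 base case is level 7 (the tree spans levels 0 through 7, i.e. 8 levels counting the root), so the depth is the number of divisions: log_2(128) = 7

The recursion tree depth is log_2(128) = 7. At each level, the problem size is divided by 2, so it takes 7 divisions to reduce to a base case of size 1. The algorithm makes 4 recursive calls at each level.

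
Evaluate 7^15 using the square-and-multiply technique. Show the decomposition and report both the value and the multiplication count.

Computing 7^15 by squaring (build up from 7^1; each line after the first costs one multiplication):

7^1 = 7
7^2 = (7^1)^2 = 7^2 = 49
7^3 = 7 * 7^2 = 7 * 49 = 343
7^6 = (7^3)^2 = 343^2 = 117649
7^7 = 7 * 7^6 = 7 * 117649 = 823543
7^14 = (7^7)^2 = 823543^2 = 678223072849
7^15 = 7 * 7^14 = 7 * 678223072849 = 4747561509943

Result: 4747561509943
Multiplications needed: 6 (6 lines after 7^1)

7^15 = 4747561509943. Using exponentiation by squaring, this requires 6 multiplications. The key idea: if the exponent is even, square the half-power; if odd, multiply by the base once.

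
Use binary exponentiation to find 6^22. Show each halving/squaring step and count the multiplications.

Computing 6^22 by squaring (build up from 6^1; each line after the first costs one multiplication):

6^1 = 6
6^2 = (6^1)^2 = 6^2 = 36
6^4 = (6^2)^2 = 36^2 = 1296
6^5 = 6 * 6^4 = 6 * 1296 = 7776
6^10 = (6^5)^2 = 7776^2 = 60466176
6^11 = 6 * 6^10 = 6 * 60466176 = 362797056
6^22 = (6^11)^2 = 362797056^2 = 131621703842267136

Result: 131621703842267136
Multiplications needed: 6 (6 lines after 6^1)

6^22 = 131621703842267136. Using exponentiation by squaring, this requires 6 multiplications. The key idea: if the exponent is even, square the half-power; if odd, multiply by the base once.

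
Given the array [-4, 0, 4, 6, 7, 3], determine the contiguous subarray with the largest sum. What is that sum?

Using Kadane's algorithm on [-4, 0, 4, 6, 7, 3]:

Scanning through the array:
Position 1 (value 0): max_ending_here = 0, max_so_far = 0
Position 2 (value 4): max_ending_here = 4, max_so_far = 4
Position 3 (value 6): max_ending_here = 10, max_so_far = 10
Position 4 (value 7): max_ending_here = 17, max_so_far = 17
Position 5 (value 3): max_ending_here = 20, max_so_far = 20

Maximum subarray: [0, 4, 6, 7, 3]
Maximum sum: 20

The maximum subarray is [0, 4, 6, 7, 3] with sum 20. This subarray runs from index 1 to index 5.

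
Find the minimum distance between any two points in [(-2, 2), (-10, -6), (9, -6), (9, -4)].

Computing all pairwise distances among 4 points:

d((-2, 2), (-10, -6)) = 11.3137
d((-2, 2), (9, -6)) = 13.6015
d((-2, 2), (9, -4)) = 12.53
d((-10, -6), (9, -6)) = 19.0
d((-10, -6), (9, -4)) = 19.105
d((9, -6), (9, -4)) = 2.0 <-- minimum

Closest pair: (9, -6) and (9, -4) with distance 2.0

The closest pair is (9, -6) and (9, -4) with Euclidean distance 2.0. For 4 points, brute-force pairwise comparison is shown above. For large n, the divide-and-conquer algorithm (sort by x, recurse on halves, check the dividing strip) achieves O(n log n).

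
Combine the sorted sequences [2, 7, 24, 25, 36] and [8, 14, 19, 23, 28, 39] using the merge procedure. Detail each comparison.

Merging process:

Compare 2 vs 8: take 2 from left. Merged: [2]
Compare 7 vs 8: take 7 from left. Merged: [2, 7]
Compare 24 vs 8: take 8 from right. Merged: [2, 7, 8]
Compare 24 vs 14: take 14 from right. Merged: [2, 7, 8, 14]
Compare 24 vs 19: take 19 from right. Merged: [2, 7, 8, 14, 19]
Compare 24 vs 23: take 23 from right. Merged: [2, 7, 8, 14, 19, 23]
Compare 24 vs 28: take 24 from left. Merged: [2, 7, 8, 14, 19, 23, 24]
Compare 25 vs 28: take 25 from left. Merged: [2, 7, 8, 14, 19, 23, 24, 25]
Compare 36 vs 28: take 28 from right. Merged: [2, 7, 8, 14, 19, 23, 24, 25, 28]
Compare 36 vs 39: take 36 from left. Merged: [2, 7, 8, 14, 19, 23, 24, 25, 28, 36]
Append remaining from right: [39]. Merged: [2, 7, 8, 14, 19, 23, 24, 25, 28, 36, 39]

Final merged array: [2, 7, 8, 14, 19, 23, 24, 25, 28, 36, 39]
Total comparisons: 10

The merged array is [2, 7, 8, 14, 19, 23, 24, 25, 28, 36, 39], requiring 10 comparisons. The merge step runs in O(n) time where n is the total number of elements.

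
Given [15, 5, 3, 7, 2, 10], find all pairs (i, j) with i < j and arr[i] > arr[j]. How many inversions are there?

Finding inversions in [15, 5, 3, 7, 2, 10]:

(0, 1): arr[0]=15 > arr[1]=5
(0, 2): arr[0]=15 > arr[2]=3
(0, 3): arr[0]=15 > arr[3]=7
(0, 4): arr[0]=15 > arr[4]=2
(0, 5): arr[0]=15 > arr[5]=10
(1, 2): arr[1]=5 > arr[2]=3
(1, 4): arr[1]=5 > arr[4]=2
(2, 4): arr[2]=3 > arr[4]=2
(3, 4): arr[3]=7 > arr[4]=2

Total inversions: 9

The array has 9 inversion(s): (0,1), (0,2), (0,3), (0,4), (0,5), (1,2), (1,4), (2,4), (3,4). Each pair (i,j) satisfies i < j and arr[i] > arr[j].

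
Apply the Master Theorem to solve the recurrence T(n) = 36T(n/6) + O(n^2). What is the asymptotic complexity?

Master Theorem for T(n) = 36T(n/6) + O(n^2):

a = 36, b = 6, c = 2
log_b(a) = log_6(36) = 2.0000

Case 2: c = 2 = log_6(36) = 2.0000
T(n) = O(n^2 log n) = O(n^2 log n)

For T(n) = 36T(n/6) + O(n^2): log_6(36) = 2.0000. This is Case 2 of the Master Theorem (c = log_b(a), equal work at all levels), giving O(n^2 log n).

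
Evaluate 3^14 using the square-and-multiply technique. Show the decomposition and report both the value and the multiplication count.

Computing 3^14 by squaring (build up from 3^1; each line after the first costs one multiplication):

3^1 = 3
3^2 = (3^1)^2 = 3^2 = 9
3^3 = 3 * 3^2 = 3 * 9 = 27
3^6 = (3^3)^2 = 27^2 = 729
3^7 = 3 * 3^6 = 3 * 729 = 2187
3^14 = (3^7)^2 = 2187^2 = 4782969

Result: 4782969
Multiplications needed: 5 (5 lines after 3^1)

3^14 = 4782969. Using exponentiation by squaring, this requires 5 multiplications. The key idea: if the exponent is even, square the half-power; if odd, multiply by the base once.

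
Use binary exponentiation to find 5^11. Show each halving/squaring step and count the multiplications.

Computing 5^11 by squaring (build up from 5^1; each line after the first costs one multiplication):

5^1 = 5
5^2 = (5^1)^2 = 5^2 = 25
5^4 = (5^2)^2 = 25^2 = 625
5^5 = 5 * 5^4 = 5 * 625 = 3125
5^10 = (5^5)^2 = 3125^2 = 9765625
5^11 = 5 * 5^10 = 5 * 9765625 = 48828125

Result: 48828125
Multiplications needed: 5 (5 lines after 5^1)

5^11 = 48828125. Using exponentiation by squaring, this requires 5 multiplications. The key idea: if the exponent is even, square the half-power; if odd, multiply by the base once.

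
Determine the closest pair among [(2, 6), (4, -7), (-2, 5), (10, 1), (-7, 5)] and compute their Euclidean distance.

Computing all pairwise distances among 5 points:

d((2, 6), (4, -7)) = 13.1529
d((2, 6), (-2, 5)) = 4.1231 <-- minimum
d((2, 6), (10, 1)) = 9.434
d((2, 6), (-7, 5)) = 9.0554
d((4, -7), (-2, 5)) = 13.4164
d((4, -7), (10, 1)) = 10.0
d((4, -7), (-7, 5)) = 16.2788
d((-2, 5), (10, 1)) = 12.6491
d((-2, 5), (-7, 5)) = 5.0
d((10, 1), (-7, 5)) = 17.4642

Closest pair: (2, 6) and (-2, 5) with distance 4.1231

The closest pair is (2, 6) and (-2, 5) with Euclidean distance 4.1231. For 5 points, brute-force pairwise comparison is shown above. For large n, the divide-and-conquer algorithm (sort by x, recurse on halves, check the dividing strip) achieves O(n log n).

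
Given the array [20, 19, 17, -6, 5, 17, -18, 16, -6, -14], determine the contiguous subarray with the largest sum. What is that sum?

Using Kadane's algorithm on [20, 19, 17, -6, 5, 17, -18, 16, -6, -14]:

Scanning through the array:
Position 1 (value 19): max_ending_here = 39, max_so_far = 39
Position 2 (value 17): max_ending_here = 56, max_so_far = 56
Position 3 (value -6): max_ending_here = 50, max_so_far = 56
Position 4 (value 5): max_ending_here = 55, max_so_far = 56
Position 5 (value 17): max_ending_here = 72, max_so_far = 72
Position 6 (value -18): max_ending_here = 54, max_so_far = 72
Position 7 (value 16): max_ending_here = 70, max_so_far = 72
Position 8 (value -6): max_ending_here = 64, max_so_far = 72
Position 9 (value -14): max_ending_here = 50, max_so_far = 72

Maximum subarray: [20, 19, 17, -6, 5, 17]
Maximum sum: 72

The maximum subarray is [20, 19, 17, -6, 5, 17] with sum 72. This subarray runs from index 0 to index 5.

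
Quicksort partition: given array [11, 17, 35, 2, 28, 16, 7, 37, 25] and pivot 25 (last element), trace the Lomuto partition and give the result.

Lomuto partition with pivot = 25:

Initial array: [11, 17, 35, 2, 28, 16, 7, 37, 25]

arr[0]=11 <= 25: swap with position 0, array becomes [11, 17, 35, 2, 28, 16, 7, 37, 25]
arr[1]=17 <= 25: swap with position 1, array becomes [11, 17, 35, 2, 28, 16, 7, 37, 25]
arr[2]=35 > 25: no swap
arr[3]=2 <= 25: swap with position 2, array becomes [11, 17, 2, 35, 28, 16, 7, 37, 25]
arr[4]=28 > 25: no swap
arr[5]=16 <= 25: swap with position 3, array becomes [11, 17, 2, 16, 28, 35, 7, 37, 25]
arr[6]=7 <= 25: swap with position 4, array becomes [11, 17, 2, 16, 7, 35, 28, 37, 25]
arr[7]=37 > 25: no swap

Place pivot at position 5: [11, 17, 2, 16, 7, 25, 28, 37, 35]
Pivot position: 5

After partitioning with pivot 25, the array becomes [11, 17, 2, 16, 7, 25, 28, 37, 35]. The pivot is placed at index 5. All elements to the left of the pivot are <= 25, and all elements to the right are > 25.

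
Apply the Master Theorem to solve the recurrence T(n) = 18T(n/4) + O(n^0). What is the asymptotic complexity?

Master Theorem for T(n) = 18T(n/4) + O(n^0):

a = 18, b = 4, c = 0
log_b(a) = log_4(18) = 2.0850

Case 1: c = 0 < log_4(18) = 2.0850
T(n) = O(n^(log_4 18))

For T(n) = 18T(n/4) + O(n^0): log_4(18) = 2.0850. This is Case 1 of the Master Theorem (c < log_b(a), work dominated by leaves), giving O(n^(log_4 18)).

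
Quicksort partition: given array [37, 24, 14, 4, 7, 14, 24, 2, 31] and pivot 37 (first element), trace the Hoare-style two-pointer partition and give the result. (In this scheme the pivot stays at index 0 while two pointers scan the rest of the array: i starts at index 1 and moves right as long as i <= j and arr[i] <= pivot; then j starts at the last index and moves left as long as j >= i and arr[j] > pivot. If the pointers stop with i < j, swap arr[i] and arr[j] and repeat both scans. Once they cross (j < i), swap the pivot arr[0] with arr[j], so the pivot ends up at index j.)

Hoare-style two-pointer partition with pivot = 37:

Initial array: [37, 24, 14, 4, 7, 14, 24, 2, 31]

Pointers start at i = 1, j = 8.
i ends at 9, j ends at 8: the pointers have crossed (j < i), so scanning stops.

Swap pivot arr[0] with arr[8] to place pivot at position 8: [31, 24, 14, 4, 7, 14, 24, 2, 37]
Pivot position: 8

After partitioning with pivot 37, the array becomes [31, 24, 14, 4, 7, 14, 24, 2, 37]. The pivot is placed at index 8. All elements to the left of the pivot are <= 37, and all elements to the right are > 37.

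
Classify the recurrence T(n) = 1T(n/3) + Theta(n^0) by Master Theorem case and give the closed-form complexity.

Master Theorem for T(n) = 1T(n/3) + O(n^0):

a = 1, b = 3, c = 0
log_b(a) = log_3(1) = 0.0000

Case 2: c = 0 = log_3(1) = 0.0000
T(n) = O(n^0 log n) = O(log n)

For T(n) = 1T(n/3) + O(n^0): log_3(1) = 0.0000. This is Case 2 of the Master Theorem (c = log_b(a), equal work at all levels), giving O(log n).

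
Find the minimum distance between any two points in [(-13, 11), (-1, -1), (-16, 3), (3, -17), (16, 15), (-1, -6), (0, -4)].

Computing all pairwise distances among 7 points:

d((-13, 11), (-1, -1)) = 16.9706
d((-13, 11), (-16, 3)) = 8.544
d((-13, 11), (3, -17)) = 32.249
d((-13, 11), (16, 15)) = 29.2746
d((-13, 11), (-1, -6)) = 20.8087
d((-13, 11), (0, -4)) = 19.8494
d((-1, -1), (-16, 3)) = 15.5242
d((-1, -1), (3, -17)) = 16.4924
d((-1, -1), (16, 15)) = 23.3452
d((-1, -1), (-1, -6)) = 5.0
d((-1, -1), (0, -4)) = 3.1623
d((-16, 3), (3, -17)) = 27.5862
d((-16, 3), (16, 15)) = 34.176
d((-16, 3), (-1, -6)) = 17.4929
d((-16, 3), (0, -4)) = 17.4642
d((3, -17), (16, 15)) = 34.5398
d((3, -17), (-1, -6)) = 11.7047
d((3, -17), (0, -4)) = 13.3417
d((16, 15), (-1, -6)) = 27.0185
d((16, 15), (0, -4)) = 24.8395
d((-1, -6), (0, -4)) = 2.2361 <-- minimum

Closest pair: (-1, -6) and (0, -4) with distance 2.2361

The closest pair is (-1, -6) and (0, -4) with Euclidean distance 2.2361. For 7 points, brute-force pairwise comparison is shown above. For large n, the divide-and-conquer algorithm (sort by x, recurse on halves, check the dividing strip) achieves O(n log n).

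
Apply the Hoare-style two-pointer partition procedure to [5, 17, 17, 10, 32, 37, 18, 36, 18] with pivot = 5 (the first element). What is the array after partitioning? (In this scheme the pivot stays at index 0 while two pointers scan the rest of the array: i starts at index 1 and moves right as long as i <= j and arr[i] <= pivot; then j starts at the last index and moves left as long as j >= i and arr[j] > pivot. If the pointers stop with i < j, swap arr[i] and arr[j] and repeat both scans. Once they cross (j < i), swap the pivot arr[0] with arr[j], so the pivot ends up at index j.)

Hoare-style two-pointer partition with pivot = 5:

Initial array: [5, 17, 17, 10, 32, 37, 18, 36, 18]

Pointers start at i = 1, j = 8.
i ends at 1, j ends at 0: the pointers have crossed (j < i), so scanning stops.

j = 0, so swapping arr[0] with arr[j] leaves the pivot at position 0: [5, 17, 17, 10, 32, 37, 18, 36, 18]
Pivot position: 0

After partitioning with pivot 5, the array becomes [5, 17, 17, 10, 32, 37, 18, 36, 18]. The pivot is placed at index 0. All elements to the left of the pivot are <= 5, and all elements to the right are > 5.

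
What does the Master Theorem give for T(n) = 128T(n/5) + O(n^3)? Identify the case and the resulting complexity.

Master Theorem for T(n) = 128T(n/5) + O(n^3):

a = 128, b = 5, c = 3
log_b(a) = log_5(128) = 3.0147

Case 1: c = 3 < log_5(128) = 3.0147
T(n) = O(n^(log_5 128))

For T(n) = 128T(n/5) + O(n^3): log_5(128) = 3.0147. This is Case 1 of the Master Theorem (c < log_b(a), work dominated by leaves), giving O(n^(log_5 128)).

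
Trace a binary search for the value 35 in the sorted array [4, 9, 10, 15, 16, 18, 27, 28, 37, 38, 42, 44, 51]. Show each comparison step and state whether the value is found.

Binary search for 35 in [4, 9, 10, 15, 16, 18, 27, 28, 37, 38, 42, 44, 51]:

lo=0, hi=12, mid=6, arr[mid]=27 -> 27 < 35, search right half
lo=7, hi=12, mid=9, arr[mid]=38 -> 38 > 35, search left half
lo=7, hi=8, mid=7, arr[mid]=28 -> 28 < 35, search right half
lo=8, hi=8, mid=8, arr[mid]=37 -> 37 > 35, search left half
lo=8 > hi=7, target 35 not found

Binary search determines that 35 is not in the array after 4 comparisons. The search space was exhausted without finding the target.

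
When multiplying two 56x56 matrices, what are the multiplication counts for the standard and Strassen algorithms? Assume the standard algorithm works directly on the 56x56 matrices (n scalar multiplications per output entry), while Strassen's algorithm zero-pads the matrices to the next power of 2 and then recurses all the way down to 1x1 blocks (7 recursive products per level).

Matrix multiplication for 56x56 matrices:

Strassen's algorithm requires power-of-2 dimensions. Pad 56x56 to 64x64 (next power of 2).

Standard algorithm: 56^3 = 175616 multiplications
Strassen's algorithm: 7^(log2(64)) = 7^6 = 117649 multiplications
Savings: 175616 - 117649 = 57967 multiplications

Standard: 175616 multiplications (56^3). Strassen: 117649 multiplications (7^6, after padding to 64x64). Strassen reduces 8 recursive multiplications to 7 at each level.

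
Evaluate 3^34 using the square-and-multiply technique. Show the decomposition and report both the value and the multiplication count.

Computing 3^34 by squaring (build up from 3^1; each line after the first costs one multiplication):

3^1 = 3
3^2 = (3^1)^2 = 3^2 = 9
3^4 = (3^2)^2 = 9^2 = 81
3^8 = (3^4)^2 = 81^2 = 6561
3^16 = (3^8)^2 = 6561^2 = 43046721
3^17 = 3 * 3^16 = 3 * 43046721 = 129140163
3^34 = (3^17)^2 = 129140163^2 = 16677181699666569

Result: 16677181699666569
Multiplications needed: 6 (6 lines after 3^1)

3^34 = 16677181699666569. Using exponentiation by squaring, this requires 6 multiplications. The key idea: if the exponent is even, square the half-power; if odd, multiply by the base once.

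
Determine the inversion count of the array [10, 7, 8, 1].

Finding inversions in [10, 7, 8, 1]:

(0, 1): arr[0]=10 > arr[1]=7
(0, 2): arr[0]=10 > arr[2]=8
(0, 3): arr[0]=10 > arr[3]=1
(1, 3): arr[1]=7 > arr[3]=1
(2, 3): arr[2]=8 > arr[3]=1

Total inversions: 5

The array has 5 inversion(s): (0,1), (0,2), (0,3), (1,3), (2,3). Each pair (i,j) satisfies i < j and arr[i] > arr[j].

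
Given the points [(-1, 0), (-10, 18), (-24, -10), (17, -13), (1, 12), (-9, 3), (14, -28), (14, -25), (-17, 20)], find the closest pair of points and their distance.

Computing all pairwise distances among 9 points:

d((-1, 0), (-10, 18)) = 20.1246
d((-1, 0), (-24, -10)) = 25.0799
d((-1, 0), (17, -13)) = 22.2036
d((-1, 0), (1, 12)) = 12.1655
d((-1, 0), (-9, 3)) = 8.544
d((-1, 0), (14, -28)) = 31.7648
d((-1, 0), (14, -25)) = 29.1548
d((-1, 0), (-17, 20)) = 25.6125
d((-10, 18), (-24, -10)) = 31.305
d((-10, 18), (17, -13)) = 41.1096
d((-10, 18), (1, 12)) = 12.53
d((-10, 18), (-9, 3)) = 15.0333
d((-10, 18), (14, -28)) = 51.8845
d((-10, 18), (14, -25)) = 49.2443
d((-10, 18), (-17, 20)) = 7.2801
d((-24, -10), (17, -13)) = 41.1096
d((-24, -10), (1, 12)) = 33.3017
d((-24, -10), (-9, 3)) = 19.8494
d((-24, -10), (14, -28)) = 42.0476
d((-24, -10), (14, -25)) = 40.8534
d((-24, -10), (-17, 20)) = 30.8058
d((17, -13), (1, 12)) = 29.6816
d((17, -13), (-9, 3)) = 30.5287
d((17, -13), (14, -28)) = 15.2971
d((17, -13), (14, -25)) = 12.3693
d((17, -13), (-17, 20)) = 47.3814
d((1, 12), (-9, 3)) = 13.4536
d((1, 12), (14, -28)) = 42.0595
d((1, 12), (14, -25)) = 39.2173
d((1, 12), (-17, 20)) = 19.6977
d((-9, 3), (14, -28)) = 38.6005
d((-9, 3), (14, -25)) = 36.2353
d((-9, 3), (-17, 20)) = 18.7883
d((14, -28), (14, -25)) = 3.0 <-- minimum
d((14, -28), (-17, 20)) = 57.1402
d((14, -25), (-17, 20)) = 54.6443

Closest pair: (14, -28) and (14, -25) with distance 3.0

The closest pair is (14, -28) and (14, -25) with Euclidean distance 3.0. For 9 points, brute-force pairwise comparison is shown above. For large n, the divide-and-conquer algorithm (sort by x, recurse on halves, check the dividing strip) achieves O(n log n).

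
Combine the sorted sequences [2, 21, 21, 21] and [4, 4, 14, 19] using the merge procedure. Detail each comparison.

Merging process:

Compare 2 vs 4: take 2 from left. Merged: [2]
Compare 21 vs 4: take 4 from right. Merged: [2, 4]
Compare 21 vs 4: take 4 from right. Merged: [2, 4, 4]
Compare 21 vs 14: take 14 from right. Merged: [2, 4, 4, 14]
Compare 21 vs 19: take 19 from right. Merged: [2, 4, 4, 14, 19]
Append remaining from left: [21, 21, 21]. Merged: [2, 4, 4, 14, 19, 21, 21, 21]

Final merged array: [2, 4, 4, 14, 19, 21, 21, 21]
Total comparisons: 5

The merged array is [2, 4, 4, 14, 19, 21, 21, 21], requiring 5 comparisons. The merge step runs in O(n) time where n is the total number of elements.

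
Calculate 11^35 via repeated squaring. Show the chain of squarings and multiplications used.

Computing 11^35 by squaring (build up from 11^1; each line after the first costs one multiplication):

11^1 = 11
11^2 = (11^1)^2 = 11^2 = 121
11^4 = (11^2)^2 = 121^2 = 14641
11^8 = (11^4)^2 = 14641^2 = 214358881
11^16 = (11^8)^2 = 214358881^2 = 45949729863572161
11^17 = 11 * 11^16 = 11 * 45949729863572161 = 505447028499293771
11^34 = (11^17)^2 = 505447028499293771^2 = 255476698618765889551019445759400441
11^35 = 11 * 11^34 = 11 * 255476698618765889551019445759400441 = 2810243684806424785061213903353404851

Result: 2810243684806424785061213903353404851
Multiplications needed: 7 (7 lines after 11^1)

11^35 = 2810243684806424785061213903353404851. Using exponentiation by squaring, this requires 7 multiplications. The key idea: if the exponent is even, square the half-power; if odd, multiply by the base once.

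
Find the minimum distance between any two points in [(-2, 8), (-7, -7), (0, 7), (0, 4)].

Computing all pairwise distances among 4 points:

d((-2, 8), (-7, -7)) = 15.8114
d((-2, 8), (0, 7)) = 2.2361 <-- minimum
d((-2, 8), (0, 4)) = 4.4721
d((-7, -7), (0, 7)) = 15.6525
d((-7, -7), (0, 4)) = 13.0384
d((0, 7), (0, 4)) = 3.0

Closest pair: (-2, 8) and (0, 7) with distance 2.2361

The closest pair is (-2, 8) and (0, 7) with Euclidean distance 2.2361. For 4 points, brute-force pairwise comparison is shown above. For large n, the divide-and-conquer algorithm (sort by x, recurse on halves, check the dividing strip) achieves O(n log n).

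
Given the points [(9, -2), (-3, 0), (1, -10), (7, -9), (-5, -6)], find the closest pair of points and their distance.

Computing all pairwise distances among 5 points:

d((9, -2), (-3, 0)) = 12.1655
d((9, -2), (1, -10)) = 11.3137
d((9, -2), (7, -9)) = 7.2801
d((9, -2), (-5, -6)) = 14.5602
d((-3, 0), (1, -10)) = 10.7703
d((-3, 0), (7, -9)) = 13.4536
d((-3, 0), (-5, -6)) = 6.3246
d((1, -10), (7, -9)) = 6.0828 <-- minimum
d((1, -10), (-5, -6)) = 7.2111
d((7, -9), (-5, -6)) = 12.3693

Closest pair: (1, -10) and (7, -9) with distance 6.0828

The closest pair is (1, -10) and (7, -9) with Euclidean distance 6.0828. For 5 points, brute-force pairwise comparison is shown above. For large n, the divide-and-conquer algorithm (sort by x, recurse on halves, check the dividing strip) achieves O(n log n).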